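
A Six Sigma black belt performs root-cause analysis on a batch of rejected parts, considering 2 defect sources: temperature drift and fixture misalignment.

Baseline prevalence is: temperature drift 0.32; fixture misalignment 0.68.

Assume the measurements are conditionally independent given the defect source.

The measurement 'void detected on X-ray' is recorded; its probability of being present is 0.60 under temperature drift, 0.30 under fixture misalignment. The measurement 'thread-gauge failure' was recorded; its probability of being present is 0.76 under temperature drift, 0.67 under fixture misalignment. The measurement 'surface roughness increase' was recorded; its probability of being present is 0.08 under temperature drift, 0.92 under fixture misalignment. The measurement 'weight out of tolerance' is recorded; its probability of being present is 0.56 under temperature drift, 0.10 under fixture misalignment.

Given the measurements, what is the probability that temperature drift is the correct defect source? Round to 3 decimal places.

0.342

Multiply each prior by the joint likelihood of the measurement pattern:
  temperature drift: 0.32 × 0.60 × 0.76 × 0.08 × 0.56 = 0.0065372
  fixture misalignment: 0.68 × 0.30 × 0.67 × 0.92 × 0.10 = 0.012575
Marginal likelihood of the evidence = 0.019112.
P(temperature drift | evidence) = 0.0065372 / 0.019112 ≈ 0.342.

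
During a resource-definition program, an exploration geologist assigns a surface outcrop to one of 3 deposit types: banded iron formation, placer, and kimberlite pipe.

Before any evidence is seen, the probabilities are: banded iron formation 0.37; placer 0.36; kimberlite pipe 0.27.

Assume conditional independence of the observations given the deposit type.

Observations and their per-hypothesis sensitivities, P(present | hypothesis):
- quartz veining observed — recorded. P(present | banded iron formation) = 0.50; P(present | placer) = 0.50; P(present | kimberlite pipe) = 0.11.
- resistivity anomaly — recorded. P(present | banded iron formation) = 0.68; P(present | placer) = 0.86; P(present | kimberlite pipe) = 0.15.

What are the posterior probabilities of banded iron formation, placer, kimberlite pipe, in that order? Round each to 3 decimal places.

0.441, 0.543, 0.016

For each hypothesis, the unnormalized posterior weight is prior × product of the observation likelihoods:
  banded iron formation: 0.37 × 0.50 × 0.68 = 0.1258
  placer: 0.36 × 0.50 × 0.86 = 0.1548
  kimberlite pipe: 0.27 × 0.11 × 0.15 = 0.004455
Normalizing constant Z = 0.1258 + 0.1548 + 0.004455 = 0.28506.
P(banded iron formation | evidence) = 0.1258 / 0.28506 ≈ 0.441
P(placer | evidence) = 0.1548 / 0.28506 ≈ 0.543
P(kimberlite pipe | evidence) = 0.004455 / 0.28506 ≈ 0.016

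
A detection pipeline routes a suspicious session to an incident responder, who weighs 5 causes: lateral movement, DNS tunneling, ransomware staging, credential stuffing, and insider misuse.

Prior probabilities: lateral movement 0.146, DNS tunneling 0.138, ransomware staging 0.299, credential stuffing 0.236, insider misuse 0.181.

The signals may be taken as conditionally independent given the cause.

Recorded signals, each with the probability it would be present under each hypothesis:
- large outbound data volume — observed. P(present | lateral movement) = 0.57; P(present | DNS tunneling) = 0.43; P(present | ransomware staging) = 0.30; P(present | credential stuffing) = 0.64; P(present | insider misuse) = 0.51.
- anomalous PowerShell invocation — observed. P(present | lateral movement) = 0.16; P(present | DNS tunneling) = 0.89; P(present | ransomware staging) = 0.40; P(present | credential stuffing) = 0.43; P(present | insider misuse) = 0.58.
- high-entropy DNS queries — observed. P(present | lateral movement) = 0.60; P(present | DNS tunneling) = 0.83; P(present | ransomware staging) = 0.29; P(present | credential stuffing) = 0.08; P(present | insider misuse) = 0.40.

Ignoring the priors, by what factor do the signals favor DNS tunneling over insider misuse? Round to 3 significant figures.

Joint likelihood of the signal pattern under each hypothesis:
  DNS tunneling: 0.43 × 0.89 × 0.83 = 0.31764
  insider misuse: 0.51 × 0.58 × 0.40 = 0.11832
Bayes factor = 0.31764 / 0.11832 ≈ 2.68

2.68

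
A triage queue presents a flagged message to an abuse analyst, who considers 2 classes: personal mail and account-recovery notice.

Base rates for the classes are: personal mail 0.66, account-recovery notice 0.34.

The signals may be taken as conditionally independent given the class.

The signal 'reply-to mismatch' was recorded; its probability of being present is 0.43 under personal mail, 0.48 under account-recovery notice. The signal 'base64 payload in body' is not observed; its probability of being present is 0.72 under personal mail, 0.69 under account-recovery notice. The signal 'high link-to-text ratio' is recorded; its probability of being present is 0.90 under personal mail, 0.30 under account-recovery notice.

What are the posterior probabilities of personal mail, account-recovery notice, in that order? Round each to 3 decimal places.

0.825, 0.175

By Bayes' rule with conditional independence, the unnormalized weight for each hypothesis is prior × ∏ likelihoods (using 1 − P(present | H) for each absent signal):
  personal mail: 0.66 × 0.43 × (1 − 0.72) × 0.90 = 0.071518
  account-recovery notice: 0.34 × 0.48 × (1 − 0.69) × 0.30 = 0.015178
Normalizing constant Z = 0.071518 + 0.015178 = 0.086695.
P(personal mail | evidence) = 0.071518 / 0.086695 ≈ 0.825
P(account-recovery notice | evidence) = 0.015178 / 0.086695 ≈ 0.175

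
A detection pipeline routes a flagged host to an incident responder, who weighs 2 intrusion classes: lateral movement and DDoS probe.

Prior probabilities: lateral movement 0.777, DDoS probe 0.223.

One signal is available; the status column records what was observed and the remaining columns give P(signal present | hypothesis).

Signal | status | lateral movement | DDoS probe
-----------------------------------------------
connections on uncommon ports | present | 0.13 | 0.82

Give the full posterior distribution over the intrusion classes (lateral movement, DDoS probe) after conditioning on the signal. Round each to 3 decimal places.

For each hypothesis, the unnormalized posterior weight is prior × likelihood:
  lateral movement: 0.777 × 0.13 = 0.10101
  DDoS probe: 0.223 × 0.82 = 0.18286
Marginal likelihood of the evidence = 0.28387.
P(lateral movement | evidence) = 0.10101 / 0.28387 ≈ 0.356
P(DDoS probe | evidence) = 0.18286 / 0.28387 ≈ 0.644

0.356, 0.644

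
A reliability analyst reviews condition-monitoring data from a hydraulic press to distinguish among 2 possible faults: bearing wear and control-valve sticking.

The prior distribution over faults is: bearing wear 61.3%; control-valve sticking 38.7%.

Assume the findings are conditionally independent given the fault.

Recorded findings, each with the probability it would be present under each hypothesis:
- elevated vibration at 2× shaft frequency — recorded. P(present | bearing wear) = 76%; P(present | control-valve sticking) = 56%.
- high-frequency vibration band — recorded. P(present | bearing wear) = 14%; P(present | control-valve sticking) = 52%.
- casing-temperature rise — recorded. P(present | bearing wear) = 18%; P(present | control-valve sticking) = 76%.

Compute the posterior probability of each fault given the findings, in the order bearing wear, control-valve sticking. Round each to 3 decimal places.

Multiply each prior by the joint likelihood of the evidence pattern:
  bearing wear: 0.613 × 0.76 × 0.14 × 0.18 = 0.01174
  control-valve sticking: 0.387 × 0.56 × 0.52 × 0.76 = 0.085648
Normalizing constant Z = 0.01174 + 0.085648 = 0.097388.
P(bearing wear | evidence) = 0.01174 / 0.097388 ≈ 0.121
P(control-valve sticking | evidence) = 0.085648 / 0.097388 ≈ 0.879

0.121, 0.879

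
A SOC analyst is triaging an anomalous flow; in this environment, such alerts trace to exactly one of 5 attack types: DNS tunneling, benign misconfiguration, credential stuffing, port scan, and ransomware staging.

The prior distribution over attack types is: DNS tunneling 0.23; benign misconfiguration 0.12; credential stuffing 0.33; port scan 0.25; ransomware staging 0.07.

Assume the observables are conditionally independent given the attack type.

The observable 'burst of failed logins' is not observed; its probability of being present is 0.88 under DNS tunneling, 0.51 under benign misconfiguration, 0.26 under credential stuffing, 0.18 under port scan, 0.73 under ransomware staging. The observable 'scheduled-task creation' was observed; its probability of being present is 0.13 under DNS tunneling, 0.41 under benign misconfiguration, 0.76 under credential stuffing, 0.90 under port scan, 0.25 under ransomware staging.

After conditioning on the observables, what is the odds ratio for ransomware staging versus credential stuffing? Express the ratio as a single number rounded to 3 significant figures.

Posterior odds equal prior odds times the likelihood ratio; only the two competing hypotheses matter (using 1 − P(present | H) for each absent observable).
  ransomware staging: 0.07 × (1 − 0.73) × 0.25 = 0.004725
  credential stuffing: 0.33 × (1 − 0.26) × 0.76 = 0.18559
Posterior odds = 0.004725 / 0.18559 ≈ 0.0255.

0.0255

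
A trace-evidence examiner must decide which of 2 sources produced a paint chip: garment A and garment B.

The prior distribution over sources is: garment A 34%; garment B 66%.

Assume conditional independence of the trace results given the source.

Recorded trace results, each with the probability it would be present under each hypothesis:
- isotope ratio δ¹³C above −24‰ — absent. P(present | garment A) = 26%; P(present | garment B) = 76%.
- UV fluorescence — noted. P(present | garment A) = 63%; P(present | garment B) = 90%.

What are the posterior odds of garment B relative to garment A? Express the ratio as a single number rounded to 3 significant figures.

0.899

The normalizing constant cancels in an odds ratio, so compute prior × likelihood for the two hypotheses only (using 1 − P(present | H) for each absent trace result):
  garment B: 0.66 × (1 − 0.76) × 0.90 = 0.14256
  garment A: 0.34 × (1 − 0.26) × 0.63 = 0.15851
Posterior odds = 0.14256 / 0.15851 ≈ 0.899.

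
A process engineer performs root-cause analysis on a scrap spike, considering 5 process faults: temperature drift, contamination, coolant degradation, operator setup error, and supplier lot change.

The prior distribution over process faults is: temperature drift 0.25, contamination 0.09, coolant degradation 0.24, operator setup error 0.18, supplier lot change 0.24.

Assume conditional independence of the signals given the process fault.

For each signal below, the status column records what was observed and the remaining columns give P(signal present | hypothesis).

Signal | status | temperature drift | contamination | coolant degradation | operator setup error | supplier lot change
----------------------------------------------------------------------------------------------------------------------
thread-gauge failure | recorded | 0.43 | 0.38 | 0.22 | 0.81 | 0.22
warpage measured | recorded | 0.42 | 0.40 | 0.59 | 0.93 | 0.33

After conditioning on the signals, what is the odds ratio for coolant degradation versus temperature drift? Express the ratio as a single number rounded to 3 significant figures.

0.690

Unnormalized posterior weight (prior times the signal likelihoods) for each of the two hypotheses:
  coolant degradation: 0.24 × 0.22 × 0.59 = 0.031152
  temperature drift: 0.25 × 0.43 × 0.42 = 0.04515
Odds(coolant degradation : temperature drift) = 0.031152 / 0.04515 ≈ 0.690.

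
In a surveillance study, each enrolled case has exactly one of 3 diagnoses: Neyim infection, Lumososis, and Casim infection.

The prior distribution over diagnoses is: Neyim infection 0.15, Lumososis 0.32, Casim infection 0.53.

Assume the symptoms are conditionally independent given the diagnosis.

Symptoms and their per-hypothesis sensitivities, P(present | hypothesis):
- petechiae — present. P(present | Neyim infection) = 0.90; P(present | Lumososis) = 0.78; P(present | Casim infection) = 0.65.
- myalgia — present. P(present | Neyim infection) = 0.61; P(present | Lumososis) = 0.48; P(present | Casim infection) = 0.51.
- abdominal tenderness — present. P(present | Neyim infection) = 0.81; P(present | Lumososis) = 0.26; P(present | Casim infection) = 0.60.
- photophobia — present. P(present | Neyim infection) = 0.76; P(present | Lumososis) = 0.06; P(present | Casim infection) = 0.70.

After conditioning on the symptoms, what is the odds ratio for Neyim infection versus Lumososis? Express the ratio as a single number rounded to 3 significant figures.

The normalizing constant cancels in an odds ratio, so compute prior × likelihood for the two hypotheses only:
  Neyim infection: 0.15 × 0.90 × 0.61 × 0.81 × 0.76 = 0.050695
  Lumososis: 0.32 × 0.78 × 0.48 × 0.26 × 0.06 = 0.001869
Posterior odds = 0.050695 / 0.001869 ≈ 27.1.

27.1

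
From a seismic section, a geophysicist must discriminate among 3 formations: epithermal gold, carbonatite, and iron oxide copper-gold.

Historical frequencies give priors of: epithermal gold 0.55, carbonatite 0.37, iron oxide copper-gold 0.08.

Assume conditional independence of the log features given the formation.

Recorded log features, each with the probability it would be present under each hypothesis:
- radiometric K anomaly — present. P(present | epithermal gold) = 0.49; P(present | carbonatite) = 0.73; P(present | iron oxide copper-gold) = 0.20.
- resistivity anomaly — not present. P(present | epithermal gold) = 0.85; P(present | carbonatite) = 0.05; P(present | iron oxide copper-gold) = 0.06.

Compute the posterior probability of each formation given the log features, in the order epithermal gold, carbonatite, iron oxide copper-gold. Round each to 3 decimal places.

For each hypothesis, the unnormalized posterior weight is prior × product of the log feature likelihoods (using 1 − P(present | H) for each absent log feature):
  epithermal gold: 0.55 × 0.49 × (1 − 0.85) = 0.040425
  carbonatite: 0.37 × 0.73 × (1 − 0.05) = 0.2566
  iron oxide copper-gold: 0.08 × 0.20 × (1 − 0.06) = 0.01504
Marginal likelihood of the evidence = 0.31206.
P(epithermal gold | evidence) = 0.040425 / 0.31206 ≈ 0.130
P(carbonatite | evidence) = 0.2566 / 0.31206 ≈ 0.822
P(iron oxide copper-gold | evidence) = 0.01504 / 0.31206 ≈ 0.048

0.130, 0.822, 0.048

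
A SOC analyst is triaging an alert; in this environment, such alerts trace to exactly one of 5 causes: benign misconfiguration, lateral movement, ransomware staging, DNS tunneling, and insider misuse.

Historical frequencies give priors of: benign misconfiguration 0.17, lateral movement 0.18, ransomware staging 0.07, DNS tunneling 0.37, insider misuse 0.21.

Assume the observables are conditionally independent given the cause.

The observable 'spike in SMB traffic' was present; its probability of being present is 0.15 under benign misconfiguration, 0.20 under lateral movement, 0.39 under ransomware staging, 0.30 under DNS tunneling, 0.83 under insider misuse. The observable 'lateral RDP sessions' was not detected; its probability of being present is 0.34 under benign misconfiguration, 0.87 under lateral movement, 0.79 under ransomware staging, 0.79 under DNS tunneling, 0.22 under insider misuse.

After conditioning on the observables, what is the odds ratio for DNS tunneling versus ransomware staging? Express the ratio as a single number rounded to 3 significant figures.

4.07

Posterior odds equal prior odds times the likelihood ratio; only the two competing hypotheses matter (using 1 − P(present | H) for each absent observable).
  DNS tunneling: 0.37 × 0.30 × (1 − 0.79) = 0.02331
  ransomware staging: 0.07 × 0.39 × (1 − 0.79) = 0.005733
Posterior odds = 0.02331 / 0.005733 ≈ 4.07.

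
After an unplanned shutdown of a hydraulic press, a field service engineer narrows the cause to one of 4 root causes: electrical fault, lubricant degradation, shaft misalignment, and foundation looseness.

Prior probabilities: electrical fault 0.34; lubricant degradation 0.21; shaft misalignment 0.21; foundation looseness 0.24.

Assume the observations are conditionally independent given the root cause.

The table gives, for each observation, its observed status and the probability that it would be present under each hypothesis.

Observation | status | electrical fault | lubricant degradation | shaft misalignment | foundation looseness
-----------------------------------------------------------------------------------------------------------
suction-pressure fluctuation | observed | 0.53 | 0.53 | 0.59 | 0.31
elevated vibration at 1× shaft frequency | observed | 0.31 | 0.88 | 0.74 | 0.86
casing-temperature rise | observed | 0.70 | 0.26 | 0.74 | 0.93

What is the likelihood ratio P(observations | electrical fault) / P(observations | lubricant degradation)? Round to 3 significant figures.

Joint likelihood of the evidence pattern under each hypothesis:
  electrical fault: 0.53 × 0.31 × 0.70 = 0.11501
  lubricant degradation: 0.53 × 0.88 × 0.26 = 0.12126
Bayes factor = 0.11501 / 0.12126 ≈ 0.948

0.948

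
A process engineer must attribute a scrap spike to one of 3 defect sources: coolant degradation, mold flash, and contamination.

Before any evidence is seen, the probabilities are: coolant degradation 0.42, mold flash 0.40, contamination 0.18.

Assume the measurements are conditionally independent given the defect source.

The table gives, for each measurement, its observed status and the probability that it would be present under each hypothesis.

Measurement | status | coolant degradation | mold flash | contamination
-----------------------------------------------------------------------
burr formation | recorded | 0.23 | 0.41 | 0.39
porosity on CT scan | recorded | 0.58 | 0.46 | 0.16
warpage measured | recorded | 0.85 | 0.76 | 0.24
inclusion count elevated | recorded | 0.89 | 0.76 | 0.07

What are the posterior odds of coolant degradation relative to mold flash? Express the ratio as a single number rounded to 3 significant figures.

The normalizing constant cancels in an odds ratio, so compute prior × likelihood for the two hypotheses only:
  coolant degradation: 0.42 × 0.23 × 0.58 × 0.85 × 0.89 = 0.042385
  mold flash: 0.40 × 0.41 × 0.46 × 0.76 × 0.76 = 0.043574
Posterior odds = 0.042385 / 0.043574 ≈ 0.973.

0.973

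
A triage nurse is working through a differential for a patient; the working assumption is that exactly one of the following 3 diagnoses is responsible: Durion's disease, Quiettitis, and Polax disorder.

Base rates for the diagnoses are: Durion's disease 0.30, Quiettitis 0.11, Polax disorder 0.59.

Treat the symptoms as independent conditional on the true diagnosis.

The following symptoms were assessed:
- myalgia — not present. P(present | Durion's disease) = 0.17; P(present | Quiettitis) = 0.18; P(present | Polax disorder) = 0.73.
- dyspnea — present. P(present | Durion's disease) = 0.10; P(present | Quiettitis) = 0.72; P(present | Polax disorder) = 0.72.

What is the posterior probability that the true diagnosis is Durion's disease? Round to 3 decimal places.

0.122

For each hypothesis, the unnormalized posterior weight is prior × product of the symptom likelihoods (using 1 − P(present | H) for each absent symptom):
  Durion's disease: 0.30 × (1 − 0.17) × 0.10 = 0.0249
  Quiettitis: 0.11 × (1 − 0.18) × 0.72 = 0.064944
  Polax disorder: 0.59 × (1 − 0.73) × 0.72 = 0.1147
Normalizing constant Z = 0.0249 + 0.064944 + 0.1147 = 0.20454.
P(Durion's disease | evidence) = 0.0249 / 0.20454 ≈ 0.122.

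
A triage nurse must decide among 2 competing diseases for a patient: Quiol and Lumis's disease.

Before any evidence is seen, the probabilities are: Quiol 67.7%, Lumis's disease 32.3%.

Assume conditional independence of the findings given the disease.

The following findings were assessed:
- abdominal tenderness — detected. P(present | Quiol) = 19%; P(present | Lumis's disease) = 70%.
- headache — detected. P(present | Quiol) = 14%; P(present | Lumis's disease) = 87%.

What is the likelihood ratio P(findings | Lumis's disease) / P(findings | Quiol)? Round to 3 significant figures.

Joint likelihood of the evidence pattern under each hypothesis:
  Lumis's disease: 0.70 × 0.87 = 0.609
  Quiol: 0.19 × 0.14 = 0.0266
Bayes factor = 0.609 / 0.0266 ≈ 22.9

22.9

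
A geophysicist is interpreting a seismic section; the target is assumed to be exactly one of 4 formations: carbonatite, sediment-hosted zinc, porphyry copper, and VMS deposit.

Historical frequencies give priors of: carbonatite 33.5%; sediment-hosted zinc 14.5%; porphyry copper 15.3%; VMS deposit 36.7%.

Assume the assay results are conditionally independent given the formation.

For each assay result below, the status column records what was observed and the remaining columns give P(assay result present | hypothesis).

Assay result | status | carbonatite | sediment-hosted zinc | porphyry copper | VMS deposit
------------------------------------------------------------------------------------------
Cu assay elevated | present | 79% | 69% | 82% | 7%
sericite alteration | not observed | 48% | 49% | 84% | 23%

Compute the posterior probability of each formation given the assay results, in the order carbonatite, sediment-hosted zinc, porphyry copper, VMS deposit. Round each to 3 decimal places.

0.602, 0.223, 0.088, 0.087

For each hypothesis, the unnormalized posterior weight is prior × product of the assay result likelihoods (using 1 − P(present | H) for each absent assay result):
  carbonatite: 0.335 × 0.79 × (1 − 0.48) = 0.13762
  sediment-hosted zinc: 0.145 × 0.69 × (1 − 0.49) = 0.051025
  porphyry copper: 0.153 × 0.82 × (1 − 0.84) = 0.020074
  VMS deposit: 0.367 × 0.07 × (1 − 0.23) = 0.019781
Marginal likelihood of the evidence = 0.2285.
P(carbonatite | evidence) = 0.13762 / 0.2285 ≈ 0.602
P(sediment-hosted zinc | evidence) = 0.051025 / 0.2285 ≈ 0.223
P(porphyry copper | evidence) = 0.020074 / 0.2285 ≈ 0.088
P(VMS deposit | evidence) = 0.019781 / 0.2285 ≈ 0.087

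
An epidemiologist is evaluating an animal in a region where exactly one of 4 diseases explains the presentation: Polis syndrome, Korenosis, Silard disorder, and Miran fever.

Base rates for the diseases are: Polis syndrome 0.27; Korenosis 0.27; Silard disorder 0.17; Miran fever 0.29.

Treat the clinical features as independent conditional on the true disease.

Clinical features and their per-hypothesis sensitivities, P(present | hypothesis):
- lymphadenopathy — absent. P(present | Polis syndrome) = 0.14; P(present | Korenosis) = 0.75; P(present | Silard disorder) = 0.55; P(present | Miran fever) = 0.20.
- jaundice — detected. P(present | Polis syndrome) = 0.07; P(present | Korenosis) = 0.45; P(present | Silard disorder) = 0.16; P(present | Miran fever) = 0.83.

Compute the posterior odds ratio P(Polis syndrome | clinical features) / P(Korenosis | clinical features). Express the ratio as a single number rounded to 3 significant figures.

Unnormalized posterior weight (prior times the clinical feature likelihoods) for each of the two hypotheses (using 1 − P(present | H) for each absent clinical feature):
  Polis syndrome: 0.27 × (1 − 0.14) × 0.07 = 0.016254
  Korenosis: 0.27 × (1 − 0.75) × 0.45 = 0.030375
Odds(Polis syndrome : Korenosis) = 0.016254 / 0.030375 ≈ 0.535.

0.535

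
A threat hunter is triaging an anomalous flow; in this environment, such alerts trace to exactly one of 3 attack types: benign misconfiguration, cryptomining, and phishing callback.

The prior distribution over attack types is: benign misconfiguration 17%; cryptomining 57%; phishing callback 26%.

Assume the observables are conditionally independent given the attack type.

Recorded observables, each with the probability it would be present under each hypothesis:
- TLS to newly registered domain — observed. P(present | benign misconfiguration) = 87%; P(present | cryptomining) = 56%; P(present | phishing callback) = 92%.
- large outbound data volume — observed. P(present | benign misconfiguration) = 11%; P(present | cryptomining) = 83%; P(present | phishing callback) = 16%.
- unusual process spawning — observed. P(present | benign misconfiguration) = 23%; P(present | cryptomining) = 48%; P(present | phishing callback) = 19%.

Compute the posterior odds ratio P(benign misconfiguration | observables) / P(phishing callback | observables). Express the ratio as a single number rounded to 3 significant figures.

0.515

Posterior odds equal prior odds times the likelihood ratio; only the two competing hypotheses matter.
  benign misconfiguration: 0.17 × 0.87 × 0.11 × 0.23 = 0.0037419
  phishing callback: 0.26 × 0.92 × 0.16 × 0.19 = 0.0072717
Odds(benign misconfiguration : phishing callback) = 0.0037419 / 0.0072717 ≈ 0.515.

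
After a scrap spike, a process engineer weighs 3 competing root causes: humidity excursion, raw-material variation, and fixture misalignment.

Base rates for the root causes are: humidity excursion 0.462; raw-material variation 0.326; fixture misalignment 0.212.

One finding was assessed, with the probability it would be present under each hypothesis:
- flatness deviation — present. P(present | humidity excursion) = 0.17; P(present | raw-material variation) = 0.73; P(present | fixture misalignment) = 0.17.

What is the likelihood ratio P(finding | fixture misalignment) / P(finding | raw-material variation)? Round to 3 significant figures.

The Bayes factor is the ratio of the two likelihoods.
  fixture misalignment: 0.17
  raw-material variation: 0.73
Bayes factor = 0.17 / 0.73 ≈ 0.233

0.233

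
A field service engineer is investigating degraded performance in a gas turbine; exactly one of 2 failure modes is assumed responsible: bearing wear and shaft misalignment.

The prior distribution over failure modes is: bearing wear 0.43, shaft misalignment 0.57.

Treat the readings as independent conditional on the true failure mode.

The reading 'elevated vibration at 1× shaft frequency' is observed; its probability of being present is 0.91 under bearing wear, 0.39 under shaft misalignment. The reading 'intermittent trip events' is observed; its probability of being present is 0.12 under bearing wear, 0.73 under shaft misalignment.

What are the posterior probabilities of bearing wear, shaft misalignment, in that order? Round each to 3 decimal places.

For each hypothesis, the unnormalized posterior weight is prior × product of the reading likelihoods:
  bearing wear: 0.43 × 0.91 × 0.12 = 0.046956
  shaft misalignment: 0.57 × 0.39 × 0.73 = 0.16228
Marginal likelihood of the evidence = 0.20924.
P(bearing wear | evidence) = 0.046956 / 0.20924 ≈ 0.224
P(shaft misalignment | evidence) = 0.16228 / 0.20924 ≈ 0.776

0.224, 0.776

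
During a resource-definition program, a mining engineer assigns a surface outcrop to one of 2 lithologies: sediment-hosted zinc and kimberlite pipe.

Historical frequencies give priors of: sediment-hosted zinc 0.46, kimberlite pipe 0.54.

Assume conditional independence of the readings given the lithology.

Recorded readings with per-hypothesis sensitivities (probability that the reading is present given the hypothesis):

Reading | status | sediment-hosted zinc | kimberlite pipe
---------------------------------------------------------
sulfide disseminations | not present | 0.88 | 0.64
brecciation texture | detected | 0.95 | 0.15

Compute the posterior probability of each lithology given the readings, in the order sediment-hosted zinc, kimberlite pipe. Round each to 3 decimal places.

By Bayes' rule with conditional independence, the unnormalized weight for each hypothesis is prior × ∏ likelihoods (using 1 − P(present | H) for each absent reading):
  sediment-hosted zinc: 0.46 × (1 − 0.88) × 0.95 = 0.05244
  kimberlite pipe: 0.54 × (1 − 0.64) × 0.15 = 0.02916
Marginal likelihood of the evidence = 0.0816.
P(sediment-hosted zinc | evidence) = 0.05244 / 0.0816 ≈ 0.643
P(kimberlite pipe | evidence) = 0.02916 / 0.0816 ≈ 0.357

0.643, 0.357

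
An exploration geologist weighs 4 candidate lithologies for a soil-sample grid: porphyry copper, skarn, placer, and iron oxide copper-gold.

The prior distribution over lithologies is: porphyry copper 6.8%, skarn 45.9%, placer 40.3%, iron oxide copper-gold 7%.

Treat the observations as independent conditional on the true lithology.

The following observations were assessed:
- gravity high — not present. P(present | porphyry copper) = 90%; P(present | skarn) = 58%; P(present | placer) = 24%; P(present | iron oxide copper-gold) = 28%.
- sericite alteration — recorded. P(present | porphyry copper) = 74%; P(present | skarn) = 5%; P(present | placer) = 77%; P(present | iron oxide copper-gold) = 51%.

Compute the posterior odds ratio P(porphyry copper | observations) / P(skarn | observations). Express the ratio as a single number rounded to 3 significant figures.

The normalizing constant cancels in an odds ratio, so compute prior × likelihood for the two hypotheses only (using 1 − P(present | H) for each absent observation):
  porphyry copper: 0.068 × (1 − 0.90) × 0.74 = 0.005032
  skarn: 0.459 × (1 − 0.58) × 0.05 = 0.009639
Posterior odds = 0.005032 / 0.009639 ≈ 0.522.

0.522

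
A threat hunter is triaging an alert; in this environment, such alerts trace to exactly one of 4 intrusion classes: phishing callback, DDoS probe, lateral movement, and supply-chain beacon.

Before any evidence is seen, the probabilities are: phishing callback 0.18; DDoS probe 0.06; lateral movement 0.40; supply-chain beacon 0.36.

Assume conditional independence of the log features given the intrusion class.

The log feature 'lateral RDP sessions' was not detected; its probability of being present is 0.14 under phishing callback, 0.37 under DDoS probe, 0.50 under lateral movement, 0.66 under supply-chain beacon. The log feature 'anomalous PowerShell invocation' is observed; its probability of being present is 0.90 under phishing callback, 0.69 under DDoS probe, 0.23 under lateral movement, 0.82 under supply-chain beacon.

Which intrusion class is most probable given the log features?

Multiply each prior by the joint likelihood of the log feature pattern (using 1 − P(present | H) for each absent log feature):
  phishing callback: 0.18 × (1 − 0.14) × 0.90 = 0.13932
  DDoS probe: 0.06 × (1 − 0.37) × 0.69 = 0.026082
  lateral movement: 0.40 × (1 − 0.50) × 0.23 = 0.046
  supply-chain beacon: 0.36 × (1 − 0.66) × 0.82 = 0.10037
Marginal likelihood of the evidence = 0.31177.
P(phishing callback | evidence) ≈ 0.13932 / 0.31177 ≈ 0.447
P(DDoS probe | evidence) ≈ 0.026082 / 0.31177 ≈ 0.084
P(lateral movement | evidence) ≈ 0.046 / 0.31177 ≈ 0.148
P(supply-chain beacon | evidence) ≈ 0.10037 / 0.31177 ≈ 0.322
The largest is 0.447, so phishing callback is most probable.

phishing callback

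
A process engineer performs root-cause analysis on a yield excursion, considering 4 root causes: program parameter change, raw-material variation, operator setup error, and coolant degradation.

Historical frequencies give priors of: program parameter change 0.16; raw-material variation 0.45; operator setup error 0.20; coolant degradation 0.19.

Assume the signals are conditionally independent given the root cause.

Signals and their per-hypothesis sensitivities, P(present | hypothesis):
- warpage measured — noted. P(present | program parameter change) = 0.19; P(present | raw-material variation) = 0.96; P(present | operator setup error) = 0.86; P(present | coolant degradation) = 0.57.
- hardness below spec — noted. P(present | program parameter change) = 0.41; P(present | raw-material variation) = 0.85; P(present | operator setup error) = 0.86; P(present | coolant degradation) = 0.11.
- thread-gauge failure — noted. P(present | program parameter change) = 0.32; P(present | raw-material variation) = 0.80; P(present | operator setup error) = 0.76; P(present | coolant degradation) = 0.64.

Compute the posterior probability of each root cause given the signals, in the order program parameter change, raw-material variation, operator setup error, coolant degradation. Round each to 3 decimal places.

For each hypothesis, the unnormalized posterior weight is prior × product of the signal likelihoods:
  program parameter change: 0.16 × 0.19 × 0.41 × 0.32 = 0.0039885
  raw-material variation: 0.45 × 0.96 × 0.85 × 0.80 = 0.29376
  operator setup error: 0.20 × 0.86 × 0.86 × 0.76 = 0.11242
  coolant degradation: 0.19 × 0.57 × 0.11 × 0.64 = 0.0076243
Marginal likelihood of the evidence = 0.41779.
P(program parameter change | evidence) = 0.0039885 / 0.41779 ≈ 0.010
P(raw-material variation | evidence) = 0.29376 / 0.41779 ≈ 0.703
P(operator setup error | evidence) = 0.11242 / 0.41779 ≈ 0.269
P(coolant degradation | evidence) = 0.0076243 / 0.41779 ≈ 0.018

0.010, 0.703, 0.269, 0.018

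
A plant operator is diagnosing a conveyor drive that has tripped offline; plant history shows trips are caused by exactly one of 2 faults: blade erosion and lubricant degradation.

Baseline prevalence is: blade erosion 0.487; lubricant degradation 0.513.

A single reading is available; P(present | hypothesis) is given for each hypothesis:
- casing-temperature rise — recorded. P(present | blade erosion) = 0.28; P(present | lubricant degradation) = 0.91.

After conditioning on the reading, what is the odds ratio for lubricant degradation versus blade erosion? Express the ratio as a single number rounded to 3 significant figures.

Unnormalized posterior weight (prior times the reading likelihood) for each of the two hypotheses:
  lubricant degradation: 0.513 × 0.91 = 0.46683
  blade erosion: 0.487 × 0.28 = 0.13636
Odds(lubricant degradation : blade erosion) = 0.46683 / 0.13636 ≈ 3.42.

3.42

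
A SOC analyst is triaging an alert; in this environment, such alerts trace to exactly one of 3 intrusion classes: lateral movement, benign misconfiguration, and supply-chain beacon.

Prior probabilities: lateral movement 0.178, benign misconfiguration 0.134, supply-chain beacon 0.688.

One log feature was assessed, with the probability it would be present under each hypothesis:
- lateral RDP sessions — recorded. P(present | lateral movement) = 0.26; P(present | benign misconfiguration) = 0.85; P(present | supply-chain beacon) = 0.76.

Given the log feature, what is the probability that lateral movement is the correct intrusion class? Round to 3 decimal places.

0.068

For each hypothesis, the unnormalized posterior weight is prior × likelihood:
  lateral movement: 0.178 × 0.26 = 0.04628
  benign misconfiguration: 0.134 × 0.85 = 0.1139
  supply-chain beacon: 0.688 × 0.76 = 0.52288
Normalizing constant Z = 0.04628 + 0.1139 + 0.52288 = 0.68306.
P(lateral movement | evidence) = 0.04628 / 0.68306 ≈ 0.068.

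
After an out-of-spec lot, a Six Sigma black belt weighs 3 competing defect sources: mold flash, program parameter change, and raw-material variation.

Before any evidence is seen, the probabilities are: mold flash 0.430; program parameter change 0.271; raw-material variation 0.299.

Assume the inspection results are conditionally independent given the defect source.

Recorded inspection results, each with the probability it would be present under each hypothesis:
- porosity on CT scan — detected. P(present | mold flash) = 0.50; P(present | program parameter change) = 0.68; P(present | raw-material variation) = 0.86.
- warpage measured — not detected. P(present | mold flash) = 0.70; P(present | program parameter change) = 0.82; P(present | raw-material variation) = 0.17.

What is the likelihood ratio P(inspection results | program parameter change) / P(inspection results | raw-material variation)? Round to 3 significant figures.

Joint likelihood of the inspection result pattern under each hypothesis (using 1 − P(present | H) for each absent inspection result):
  program parameter change: 0.68 × (1 − 0.82) = 0.1224
  raw-material variation: 0.86 × (1 − 0.17) = 0.7138
Bayes factor = 0.1224 / 0.7138 ≈ 0.171

0.171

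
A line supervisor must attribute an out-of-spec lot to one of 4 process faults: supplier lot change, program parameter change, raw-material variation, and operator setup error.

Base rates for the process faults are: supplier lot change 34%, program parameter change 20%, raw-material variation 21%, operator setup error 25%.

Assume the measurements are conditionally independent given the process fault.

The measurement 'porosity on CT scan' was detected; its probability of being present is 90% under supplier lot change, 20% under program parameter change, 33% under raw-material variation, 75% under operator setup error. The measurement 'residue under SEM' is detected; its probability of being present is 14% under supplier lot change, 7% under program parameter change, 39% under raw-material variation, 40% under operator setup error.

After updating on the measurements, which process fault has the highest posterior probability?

Multiply each prior by the joint likelihood of the measurement pattern:
  supplier lot change: 0.34 × 0.90 × 0.14 = 0.04284
  program parameter change: 0.20 × 0.20 × 0.07 = 0.0028
  raw-material variation: 0.21 × 0.33 × 0.39 = 0.027027
  operator setup error: 0.25 × 0.75 × 0.40 = 0.075
The unnormalized weights sum to 0.14767.
P(supplier lot change | evidence) ≈ 0.04284 / 0.14767 ≈ 0.290
P(program parameter change | evidence) ≈ 0.0028 / 0.14767 ≈ 0.019
P(raw-material variation | evidence) ≈ 0.027027 / 0.14767 ≈ 0.183
P(operator setup error | evidence) ≈ 0.075 / 0.14767 ≈ 0.508
The largest is 0.508, so operator setup error is most probable.

operator setup error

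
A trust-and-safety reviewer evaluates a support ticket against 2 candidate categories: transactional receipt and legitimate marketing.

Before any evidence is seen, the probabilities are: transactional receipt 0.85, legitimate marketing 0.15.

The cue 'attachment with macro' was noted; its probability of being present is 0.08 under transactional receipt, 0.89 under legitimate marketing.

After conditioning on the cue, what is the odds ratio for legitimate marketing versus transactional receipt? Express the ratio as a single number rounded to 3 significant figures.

1.96

The normalizing constant cancels in an odds ratio, so compute prior × likelihood for the two hypotheses only:
  legitimate marketing: 0.15 × 0.89 = 0.1335
  transactional receipt: 0.85 × 0.08 = 0.068
Posterior odds = 0.1335 / 0.068 ≈ 1.96.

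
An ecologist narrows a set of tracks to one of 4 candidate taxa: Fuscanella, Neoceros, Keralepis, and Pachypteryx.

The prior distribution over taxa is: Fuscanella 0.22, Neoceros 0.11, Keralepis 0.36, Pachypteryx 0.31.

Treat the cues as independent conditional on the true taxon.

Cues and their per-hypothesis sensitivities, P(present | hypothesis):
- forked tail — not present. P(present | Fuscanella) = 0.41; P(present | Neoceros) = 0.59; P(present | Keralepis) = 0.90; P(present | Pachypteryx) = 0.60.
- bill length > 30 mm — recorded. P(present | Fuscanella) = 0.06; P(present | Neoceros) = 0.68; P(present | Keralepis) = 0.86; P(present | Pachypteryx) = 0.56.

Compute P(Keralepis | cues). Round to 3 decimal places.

Multiply each prior by the joint likelihood of the cue pattern (using 1 − P(present | H) for each absent cue):
  Fuscanella: 0.22 × (1 − 0.41) × 0.06 = 0.007788
  Neoceros: 0.11 × (1 − 0.59) × 0.68 = 0.030668
  Keralepis: 0.36 × (1 − 0.90) × 0.86 = 0.03096
  Pachypteryx: 0.31 × (1 − 0.60) × 0.56 = 0.06944
Marginal likelihood of the evidence = 0.13886.
P(Keralepis | evidence) = 0.03096 / 0.13886 ≈ 0.223.

0.223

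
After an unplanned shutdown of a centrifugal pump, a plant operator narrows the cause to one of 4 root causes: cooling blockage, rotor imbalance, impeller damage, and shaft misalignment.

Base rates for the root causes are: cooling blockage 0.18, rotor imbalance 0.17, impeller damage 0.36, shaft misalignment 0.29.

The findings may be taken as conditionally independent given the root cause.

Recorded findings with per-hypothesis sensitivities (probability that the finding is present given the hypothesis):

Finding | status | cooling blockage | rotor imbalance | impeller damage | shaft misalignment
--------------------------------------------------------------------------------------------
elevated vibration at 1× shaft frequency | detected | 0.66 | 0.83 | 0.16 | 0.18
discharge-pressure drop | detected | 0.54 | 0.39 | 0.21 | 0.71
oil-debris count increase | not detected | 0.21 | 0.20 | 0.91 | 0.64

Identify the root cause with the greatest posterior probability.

By Bayes' rule with conditional independence, the unnormalized weight for each hypothesis is prior × ∏ likelihoods (using 1 − P(present | H) for each absent finding):
  cooling blockage: 0.18 × 0.66 × 0.54 × (1 − 0.21) = 0.05068
  rotor imbalance: 0.17 × 0.83 × 0.39 × (1 − 0.20) = 0.044023
  impeller damage: 0.36 × 0.16 × 0.21 × (1 − 0.91) = 0.0010886
  shaft misalignment: 0.29 × 0.18 × 0.71 × (1 − 0.64) = 0.013342
Normalizing constant Z = 0.05068 + 0.044023 + 0.0010886 + 0.013342 = 0.10913.
P(cooling blockage | evidence) ≈ 0.05068 / 0.10913 ≈ 0.464
P(rotor imbalance | evidence) ≈ 0.044023 / 0.10913 ≈ 0.403
P(impeller damage | evidence) ≈ 0.0010886 / 0.10913 ≈ 0.010
P(shaft misalignment | evidence) ≈ 0.013342 / 0.10913 ≈ 0.122
The largest is 0.464, so cooling blockage is most probable.

cooling blockage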